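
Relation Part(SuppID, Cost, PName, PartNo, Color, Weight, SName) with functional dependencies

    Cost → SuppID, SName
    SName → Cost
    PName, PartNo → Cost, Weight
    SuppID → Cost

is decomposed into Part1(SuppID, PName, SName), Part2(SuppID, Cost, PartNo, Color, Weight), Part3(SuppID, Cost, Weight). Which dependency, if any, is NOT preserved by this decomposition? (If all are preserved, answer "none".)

Check PName, PartNo → Cost, Weight: no single fragment contains all of {Cost, PName, PartNo, Weight}, and the restricted closure of {PName, PartNo} across the fragments never reaches {Cost, Weight}.
Cost → SuppID, SName is preserved.
SName → Cost is preserved.
SuppID → Cost is preserved.

PName, PartNo → Cost, Weight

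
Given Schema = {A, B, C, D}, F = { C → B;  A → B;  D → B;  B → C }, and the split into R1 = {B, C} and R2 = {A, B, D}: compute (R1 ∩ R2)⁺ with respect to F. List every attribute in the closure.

R1 ∩ R2 = {B}.
B → C applies, adding C
Closure: {B, C}.

B, C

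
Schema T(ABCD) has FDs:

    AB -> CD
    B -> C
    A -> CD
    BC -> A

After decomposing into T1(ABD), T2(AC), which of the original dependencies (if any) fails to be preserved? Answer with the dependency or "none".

none

AB → CD: restricted closure across fragments reaches CD.
B → C: restricted closure across fragments reaches C.
A → CD: restricted closure across fragments reaches CD.
BC → A: restricted closure across fragments reaches A.
Every dependency is enforceable on the fragments, so the decomposition is dependency-preserving.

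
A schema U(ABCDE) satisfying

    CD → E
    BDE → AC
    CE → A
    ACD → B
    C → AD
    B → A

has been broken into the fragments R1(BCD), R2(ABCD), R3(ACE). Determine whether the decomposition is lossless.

Yes

Chase test. Columns are ABCDE; row i has aⱼ where attribute j ∈ Ri, else bᵢⱼ.
Initial tableau (one row per fragment):
  row 1: b11 a2 a3 a4 b15
  row 2: a1 a2 a3 a4 b25
  row 3: a1 b32 a3 b34 a5
Rows 1 and 2 agree on CD; apply CD→E and equate their E entries.
Rows 1 and 2 agree on BDE; apply BDE→AC and equate their AC entries.
Rows 1 and 3 agree on C; apply C→AD and equate their AD entries.
Rows 1 and 3 agree on CD; apply CD→E and equate their E entries.
Rows 1 and 3 agree on ACD; apply ACD→B and equate their B entries.
Row 1 is now all distinguished symbols — the join is lossless.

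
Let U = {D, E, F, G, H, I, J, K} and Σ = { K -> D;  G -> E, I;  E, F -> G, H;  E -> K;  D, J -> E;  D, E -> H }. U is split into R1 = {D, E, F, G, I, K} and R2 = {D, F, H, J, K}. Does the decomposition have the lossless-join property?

No

Common attributes: R1 ∩ R2 = {D, F, K}.
No dependency enlarges {D, F, K}, so (D, F, K)⁺ = {D, F, K}.
The closure contains neither all of R1 = {D, E, F, G, I, K} nor all of R2 = {D, F, H, J, K}, so the common attributes are not a superkey of either fragment. The join is lossy.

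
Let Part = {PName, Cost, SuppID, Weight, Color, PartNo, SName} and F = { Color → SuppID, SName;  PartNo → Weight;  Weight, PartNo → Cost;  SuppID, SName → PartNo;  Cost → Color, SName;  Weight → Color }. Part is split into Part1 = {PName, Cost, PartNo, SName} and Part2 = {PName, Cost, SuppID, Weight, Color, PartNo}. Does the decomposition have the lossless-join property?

Common attributes: Part1 ∩ Part2 = {PName, Cost, PartNo}.
Closure of {PName, Cost, PartNo}: PartNo → Weight applies, adding Weight; Cost → Color, SName applies, adding Color, SName; Color → SuppID, SName applies, adding SuppID. So (PName, Cost, PartNo)⁺ = {PName, Cost, SuppID, Weight, Color, PartNo, SName}.
This closure contains every attribute of Part1, so Part1 ∩ Part2 → Part1. The join is lossless.

Yes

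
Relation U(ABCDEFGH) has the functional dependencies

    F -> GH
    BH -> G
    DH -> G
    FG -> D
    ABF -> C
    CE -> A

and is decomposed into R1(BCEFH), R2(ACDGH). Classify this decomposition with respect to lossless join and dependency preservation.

Lossless test: (CH)⁺ = {CH}, which is a superkey of neither fragment — lossy.
Dependency preservation: the restricted closure of {F} across the fragments never reaches {GH}, so F → GH cannot be enforced without a join — not preserved.

lossy and not dependency-preserving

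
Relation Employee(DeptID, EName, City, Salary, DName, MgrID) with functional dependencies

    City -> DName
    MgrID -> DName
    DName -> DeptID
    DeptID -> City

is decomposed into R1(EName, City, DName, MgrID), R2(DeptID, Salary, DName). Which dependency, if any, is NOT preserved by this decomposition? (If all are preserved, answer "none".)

none

City → DName lies within R1.
MgrID → DName lies within R1.
DName → DeptID lies within R2.
DeptID → City: restricted closure across fragments reaches City.
Every dependency is enforceable on the fragments, so the decomposition is dependency-preserving.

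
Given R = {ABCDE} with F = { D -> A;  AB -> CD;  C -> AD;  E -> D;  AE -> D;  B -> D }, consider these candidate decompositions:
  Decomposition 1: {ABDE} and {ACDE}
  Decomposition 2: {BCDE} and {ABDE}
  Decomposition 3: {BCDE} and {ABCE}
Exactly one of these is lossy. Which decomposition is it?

Decomposition 1

Decomposition 1: common = {ADE}, closure = {ADE} → lossy.
Decomposition 2: common = {BDE}, closure = {ABCDE} → lossless.
Decomposition 3: common = {BCE}, closure = {ABCDE} → lossless.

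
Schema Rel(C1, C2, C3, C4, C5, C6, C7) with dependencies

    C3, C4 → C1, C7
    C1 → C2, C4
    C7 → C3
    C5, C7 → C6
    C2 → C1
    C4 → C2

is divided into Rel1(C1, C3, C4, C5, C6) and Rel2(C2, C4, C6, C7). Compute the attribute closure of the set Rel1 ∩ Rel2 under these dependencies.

C1, C2, C4, C6

Rel1 ∩ Rel2 = {C4, C6}.
C4 → C2 applies, adding C2
C2 → C1 applies, adding C1
Closure: {C1, C2, C4, C6}.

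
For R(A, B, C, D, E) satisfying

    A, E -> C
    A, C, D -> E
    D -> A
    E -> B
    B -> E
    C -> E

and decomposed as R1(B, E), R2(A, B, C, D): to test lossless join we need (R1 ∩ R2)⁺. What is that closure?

R1 ∩ R2 = {B}.
B → E applies, adding E
Closure: {B, E}.

B, E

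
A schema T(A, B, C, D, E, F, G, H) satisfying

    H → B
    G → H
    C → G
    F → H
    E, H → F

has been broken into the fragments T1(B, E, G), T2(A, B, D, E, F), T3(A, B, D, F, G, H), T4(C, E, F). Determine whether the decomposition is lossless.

No

Chase test. Columns are A, B, C, D, E, F, G, H; row i has aⱼ where attribute j ∈ Ti, else bᵢⱼ.
Initial tableau (one row per fragment):
  row 1: b11 a2 b13 b14 a5 b16 a7 b18
  row 2: a1 a2 b23 a4 a5 a6 b27 b28
  row 3: a1 a2 b33 a4 b35 a6 a7 a8
  row 4: b41 b42 a3 b44 a5 a6 b47 b48
Rows 1 and 3 agree on G; apply G→H and equate their H entries.
Rows 2 and 3 agree on F; apply F→H and equate their H entries.
Rows 2 and 4 agree on F; apply F→H and equate their H entries.
Rows 1 and 2 agree on E, H; apply E, H→F and equate their F entries.
Rows 1 and 4 agree on H; apply H→B and equate their B entries.
No row becomes fully distinguished — the join is lossy.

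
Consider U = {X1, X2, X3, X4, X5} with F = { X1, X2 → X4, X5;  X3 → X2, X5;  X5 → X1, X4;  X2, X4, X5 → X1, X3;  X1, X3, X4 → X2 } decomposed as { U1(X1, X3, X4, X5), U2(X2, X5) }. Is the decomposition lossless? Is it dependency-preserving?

lossy and not dependency-preserving

Lossless test: (X5)⁺ = {X1, X4, X5}, which is a superkey of neither fragment — lossy.
Dependency preservation: the restricted closure of {X1, X2} across the fragments never reaches {X4, X5}, so X1, X2 → X4, X5 cannot be enforced without a join — not preserved.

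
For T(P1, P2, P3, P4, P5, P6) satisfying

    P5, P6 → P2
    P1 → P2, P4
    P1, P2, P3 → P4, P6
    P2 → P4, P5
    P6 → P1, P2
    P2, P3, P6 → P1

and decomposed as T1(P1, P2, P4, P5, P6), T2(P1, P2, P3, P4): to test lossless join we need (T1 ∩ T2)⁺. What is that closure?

T1 ∩ T2 = {P1, P2, P4}.
P2 → P4, P5 applies, adding P5
Closure: {P1, P2, P4, P5}.

P1, P2, P4, P5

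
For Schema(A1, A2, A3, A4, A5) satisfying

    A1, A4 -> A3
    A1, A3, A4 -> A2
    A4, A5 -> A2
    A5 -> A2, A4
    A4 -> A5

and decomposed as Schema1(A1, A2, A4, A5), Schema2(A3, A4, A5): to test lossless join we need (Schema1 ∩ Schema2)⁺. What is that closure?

A2, A4, A5

Schema1 ∩ Schema2 = {A4, A5}.
A4, A5 → A2 applies, adding A2
Closure: {A2, A4, A5}.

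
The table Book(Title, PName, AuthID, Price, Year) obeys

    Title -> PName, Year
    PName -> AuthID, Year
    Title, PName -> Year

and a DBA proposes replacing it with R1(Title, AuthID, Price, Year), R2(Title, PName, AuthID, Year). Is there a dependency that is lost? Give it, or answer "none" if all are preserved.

Title → PName, Year lies within R2.
PName → AuthID, Year lies within R2.
Title, PName → Year lies within R2.
Every dependency is enforceable on the fragments, so the decomposition is dependency-preserving.

none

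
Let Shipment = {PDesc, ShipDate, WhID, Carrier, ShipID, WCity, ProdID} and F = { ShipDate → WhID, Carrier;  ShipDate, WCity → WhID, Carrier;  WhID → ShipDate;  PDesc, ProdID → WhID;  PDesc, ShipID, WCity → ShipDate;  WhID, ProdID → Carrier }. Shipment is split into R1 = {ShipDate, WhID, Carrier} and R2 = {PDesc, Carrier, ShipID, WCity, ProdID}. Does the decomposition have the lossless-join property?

No

Common attributes: R1 ∩ R2 = {Carrier}.
No dependency enlarges {Carrier}, so (Carrier)⁺ = {Carrier}.
The closure contains neither all of R1 = {ShipDate, WhID, Carrier} nor all of R2 = {PDesc, Carrier, ShipID, WCity, ProdID}, so the common attributes are not a superkey of either fragment. The join is lossy.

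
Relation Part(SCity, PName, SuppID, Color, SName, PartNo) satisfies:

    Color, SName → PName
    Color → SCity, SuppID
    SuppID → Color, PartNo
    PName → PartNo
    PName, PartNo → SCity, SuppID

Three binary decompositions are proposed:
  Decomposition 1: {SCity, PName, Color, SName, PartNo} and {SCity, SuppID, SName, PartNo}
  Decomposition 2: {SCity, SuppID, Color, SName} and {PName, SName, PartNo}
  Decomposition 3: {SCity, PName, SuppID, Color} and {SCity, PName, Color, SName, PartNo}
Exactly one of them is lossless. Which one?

Decomposition 1: common = {SCity, SName, PartNo}, closure = {SCity, SName, PartNo} → lossy.
Decomposition 2: common = {SName}, closure = {SName} → lossy.
Decomposition 3: common = {SCity, PName, Color}, closure = {SCity, PName, SuppID, Color, PartNo} → lossless.

Decomposition 3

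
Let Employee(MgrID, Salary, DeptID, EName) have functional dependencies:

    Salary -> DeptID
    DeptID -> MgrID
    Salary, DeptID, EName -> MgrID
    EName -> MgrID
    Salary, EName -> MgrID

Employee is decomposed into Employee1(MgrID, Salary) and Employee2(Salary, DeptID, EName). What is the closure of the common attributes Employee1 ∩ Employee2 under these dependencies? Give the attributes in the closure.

MgrID, Salary, DeptID

Employee1 ∩ Employee2 = {Salary}.
Salary → DeptID applies, adding DeptID
DeptID → MgrID applies, adding MgrID
Closure: {MgrID, Salary, DeptID}.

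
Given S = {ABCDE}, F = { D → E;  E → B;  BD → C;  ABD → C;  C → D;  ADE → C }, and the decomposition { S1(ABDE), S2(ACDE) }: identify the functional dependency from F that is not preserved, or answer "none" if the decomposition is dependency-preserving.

D → E lies within S1.
E → B lies within S1.
BD → C: restricted closure across fragments reaches C.
ABD → C: restricted closure across fragments reaches C.
C → D lies within S2.
ADE → C lies within S2.
Every dependency is enforceable on the fragments, so the decomposition is dependency-preserving.

none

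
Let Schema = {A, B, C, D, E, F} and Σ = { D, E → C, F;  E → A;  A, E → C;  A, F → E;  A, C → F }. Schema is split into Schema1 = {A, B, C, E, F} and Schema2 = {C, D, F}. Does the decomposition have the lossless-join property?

Common attributes: Schema1 ∩ Schema2 = {C, F}.
No dependency enlarges {C, F}, so (C, F)⁺ = {C, F}.
The closure contains neither all of Schema1 = {A, B, C, E, F} nor all of Schema2 = {C, D, F}, so the common attributes are not a superkey of either fragment. The join is lossy.

No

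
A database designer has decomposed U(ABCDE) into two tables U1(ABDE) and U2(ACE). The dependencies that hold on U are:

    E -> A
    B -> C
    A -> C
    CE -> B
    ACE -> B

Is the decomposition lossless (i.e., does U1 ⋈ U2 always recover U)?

Common attributes: U1 ∩ U2 = {AE}.
Closure of {AE}: A → C applies, adding C; CE → B applies, adding B. So (AE)⁺ = {ABCE}.
This closure contains every attribute of U2, so U1 ∩ U2 → U2. The join is lossless.

Yes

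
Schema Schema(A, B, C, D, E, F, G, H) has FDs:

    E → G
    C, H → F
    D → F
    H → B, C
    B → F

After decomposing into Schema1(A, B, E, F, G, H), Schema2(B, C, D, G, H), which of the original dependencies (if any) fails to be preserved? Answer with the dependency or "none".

Check D → F: no single fragment contains all of {D, F}, and the restricted closure of {D} across the fragments never reaches {F}.
E → G is preserved.
C, H → F is preserved.
H → B, C is preserved.
B → F is preserved.

D → F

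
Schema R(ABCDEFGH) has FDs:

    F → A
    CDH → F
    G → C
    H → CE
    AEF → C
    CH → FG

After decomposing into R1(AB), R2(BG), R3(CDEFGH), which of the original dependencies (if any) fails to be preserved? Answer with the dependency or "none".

Check F → A: no single fragment contains all of {AF}, and the restricted closure of {F} across the fragments never reaches {A}.
CDH → F is preserved.
G → C is preserved.
H → CE is preserved.
AEF → C is preserved.
CH → FG is preserved.

F → A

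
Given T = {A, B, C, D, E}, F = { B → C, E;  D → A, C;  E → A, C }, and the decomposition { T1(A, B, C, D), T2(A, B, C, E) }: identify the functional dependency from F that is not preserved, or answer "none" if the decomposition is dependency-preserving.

B → C, E lies within T2.
D → A, C lies within T1.
E → A, C lies within T2.
Every dependency is enforceable on the fragments, so the decomposition is dependency-preserving.

none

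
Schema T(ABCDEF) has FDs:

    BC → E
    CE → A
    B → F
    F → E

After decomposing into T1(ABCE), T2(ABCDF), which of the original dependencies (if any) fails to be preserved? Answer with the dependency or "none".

F → E

Check F → E: no single fragment contains all of {EF}, and the restricted closure of {F} across the fragments never reaches {E}.
BC → E is preserved.
CE → A is preserved.
B → F is preserved.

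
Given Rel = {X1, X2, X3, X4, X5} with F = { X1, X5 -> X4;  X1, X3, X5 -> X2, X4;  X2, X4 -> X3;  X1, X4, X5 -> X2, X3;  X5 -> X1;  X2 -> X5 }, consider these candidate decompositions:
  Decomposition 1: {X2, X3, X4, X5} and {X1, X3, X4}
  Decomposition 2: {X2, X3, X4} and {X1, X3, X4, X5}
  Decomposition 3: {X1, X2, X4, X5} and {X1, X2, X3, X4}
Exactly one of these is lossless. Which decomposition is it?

Decomposition 1: common = {X3, X4}, closure = {X3, X4} → lossy.
Decomposition 2: common = {X3, X4}, closure = {X3, X4} → lossy.
Decomposition 3: common = {X1, X2, X4}, closure = {X1, X2, X3, X4, X5} → lossless.

Decomposition 3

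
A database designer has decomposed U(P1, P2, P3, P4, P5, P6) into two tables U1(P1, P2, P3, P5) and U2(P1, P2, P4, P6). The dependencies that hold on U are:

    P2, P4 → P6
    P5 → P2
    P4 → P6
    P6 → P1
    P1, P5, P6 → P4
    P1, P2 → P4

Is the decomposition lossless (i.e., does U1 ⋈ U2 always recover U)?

Yes

Common attributes: U1 ∩ U2 = {P1, P2}.
Closure of {P1, P2}: P1, P2 → P4 applies, adding P4; P2, P4 → P6 applies, adding P6. So (P1, P2)⁺ = {P1, P2, P4, P6}.
This closure contains every attribute of U2, so U1 ∩ U2 → U2. The join is lossless.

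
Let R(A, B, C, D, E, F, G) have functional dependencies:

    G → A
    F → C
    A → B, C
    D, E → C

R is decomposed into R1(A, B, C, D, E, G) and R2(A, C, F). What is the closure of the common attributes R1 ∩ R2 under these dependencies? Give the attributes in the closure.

A, B, C

R1 ∩ R2 = {A, C}.
A → B, C applies, adding B
Closure: {A, B, C}.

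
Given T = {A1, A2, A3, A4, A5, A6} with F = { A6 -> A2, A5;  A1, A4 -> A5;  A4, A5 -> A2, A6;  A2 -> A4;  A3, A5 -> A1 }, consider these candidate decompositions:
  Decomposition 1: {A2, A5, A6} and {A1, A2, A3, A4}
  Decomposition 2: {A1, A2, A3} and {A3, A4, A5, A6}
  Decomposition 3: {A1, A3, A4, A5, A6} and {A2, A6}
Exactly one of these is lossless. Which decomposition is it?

Decomposition 3

Decomposition 1: common = {A2}, closure = {A2, A4} → lossy.
Decomposition 2: common = {A3}, closure = {A3} → lossy.
Decomposition 3: common = {A6}, closure = {A2, A4, A5, A6} → lossless.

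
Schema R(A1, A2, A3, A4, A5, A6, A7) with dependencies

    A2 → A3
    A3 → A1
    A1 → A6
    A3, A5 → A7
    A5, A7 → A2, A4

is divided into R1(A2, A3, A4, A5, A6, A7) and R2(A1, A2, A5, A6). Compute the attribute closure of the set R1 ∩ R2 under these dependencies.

A1, A2, A3, A4, A5, A6, A7

R1 ∩ R2 = {A2, A5, A6}.
A2 → A3 applies, adding A3
A3 → A1 applies, adding A1
A3, A5 → A7 applies, adding A7
A5, A7 → A2, A4 applies, adding A4
Closure: {A1, A2, A3, A4, A5, A6, A7}.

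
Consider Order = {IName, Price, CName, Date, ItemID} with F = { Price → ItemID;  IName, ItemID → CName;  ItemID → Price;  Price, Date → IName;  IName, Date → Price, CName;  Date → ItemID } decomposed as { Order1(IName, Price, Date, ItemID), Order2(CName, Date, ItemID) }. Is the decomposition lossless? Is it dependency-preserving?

Lossless test: (Date, ItemID)⁺ = {IName, Price, CName, Date, ItemID}, which contains all of one fragment — lossless.
Dependency preservation: the restricted closure of {IName, ItemID} across the fragments never reaches {CName}, so IName, ItemID → CName cannot be enforced without a join — not preserved.

lossless but not dependency-preserving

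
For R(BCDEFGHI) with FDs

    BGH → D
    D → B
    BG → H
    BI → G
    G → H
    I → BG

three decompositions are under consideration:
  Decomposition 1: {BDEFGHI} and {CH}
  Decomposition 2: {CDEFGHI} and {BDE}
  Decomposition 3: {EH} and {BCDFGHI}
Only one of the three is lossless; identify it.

Decomposition 1: common = {H}, closure = {H} → lossy.
Decomposition 2: common = {DE}, closure = {BDE} → lossless.
Decomposition 3: common = {H}, closure = {H} → lossy.

Decomposition 2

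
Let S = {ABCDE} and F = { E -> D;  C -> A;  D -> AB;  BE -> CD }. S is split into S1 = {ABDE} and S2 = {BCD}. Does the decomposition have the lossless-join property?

Common attributes: S1 ∩ S2 = {BD}.
Closure of {BD}: D → AB applies, adding A. So (BD)⁺ = {ABD}.
The closure contains neither all of S1 = {ABDE} nor all of S2 = {BCD}, so the common attributes are not a superkey of either fragment. The join is lossy.

No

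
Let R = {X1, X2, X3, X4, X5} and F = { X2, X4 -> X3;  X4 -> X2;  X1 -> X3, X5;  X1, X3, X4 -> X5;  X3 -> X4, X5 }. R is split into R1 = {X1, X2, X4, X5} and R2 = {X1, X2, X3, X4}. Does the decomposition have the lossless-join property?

Yes

Common attributes: R1 ∩ R2 = {X1, X2, X4}.
Closure of {X1, X2, X4}: X2, X4 → X3 applies, adding X3; X1 → X3, X5 applies, adding X5. So (X1, X2, X4)⁺ = {X1, X2, X3, X4, X5}.
This closure contains every attribute of R1, so R1 ∩ R2 → R1. The join is lossless.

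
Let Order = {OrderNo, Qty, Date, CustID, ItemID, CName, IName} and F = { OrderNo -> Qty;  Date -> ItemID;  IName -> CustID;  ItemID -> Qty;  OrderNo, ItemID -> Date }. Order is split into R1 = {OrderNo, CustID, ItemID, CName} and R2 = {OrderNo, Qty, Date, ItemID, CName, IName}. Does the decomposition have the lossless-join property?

Common attributes: R1 ∩ R2 = {OrderNo, ItemID, CName}.
Closure of {OrderNo, ItemID, CName}: OrderNo → Qty applies, adding Qty; OrderNo, ItemID → Date applies, adding Date. So (OrderNo, ItemID, CName)⁺ = {OrderNo, Qty, Date, ItemID, CName}.
The closure contains neither all of R1 = {OrderNo, CustID, ItemID, CName} nor all of R2 = {OrderNo, Qty, Date, ItemID, CName, IName}, so the common attributes are not a superkey of either fragment. The join is lossy.

No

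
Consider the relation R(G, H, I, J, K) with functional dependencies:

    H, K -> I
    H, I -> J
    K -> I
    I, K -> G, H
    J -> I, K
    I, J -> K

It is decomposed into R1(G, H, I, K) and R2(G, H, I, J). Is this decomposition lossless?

Yes

Common attributes: R1 ∩ R2 = {G, H, I}.
Closure of {G, H, I}: H, I → J applies, adding J; J → I, K applies, adding K. So (G, H, I)⁺ = {G, H, I, J, K}.
This closure contains every attribute of R1, so R1 ∩ R2 → R1. The join is lossless.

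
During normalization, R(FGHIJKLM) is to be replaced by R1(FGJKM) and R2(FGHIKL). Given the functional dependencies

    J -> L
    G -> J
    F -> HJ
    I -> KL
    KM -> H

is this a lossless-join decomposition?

No

Common attributes: R1 ∩ R2 = {FGK}.
Closure of {FGK}: G → J applies, adding J; F → HJ applies, adding H; J → L applies, adding L. So (FGK)⁺ = {FGHJKL}.
The closure contains neither all of R1 = {FGJKM} nor all of R2 = {FGHIKL}, so the common attributes are not a superkey of either fragment. The join is lossy.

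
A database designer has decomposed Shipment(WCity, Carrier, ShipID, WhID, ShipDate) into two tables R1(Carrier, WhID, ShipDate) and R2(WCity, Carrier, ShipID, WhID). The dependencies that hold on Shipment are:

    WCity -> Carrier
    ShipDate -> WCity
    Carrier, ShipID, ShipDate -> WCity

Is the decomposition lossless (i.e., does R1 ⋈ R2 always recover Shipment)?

Common attributes: R1 ∩ R2 = {Carrier, WhID}.
No dependency enlarges {Carrier, WhID}, so (Carrier, WhID)⁺ = {Carrier, WhID}.
The closure contains neither all of R1 = {Carrier, WhID, ShipDate} nor all of R2 = {WCity, Carrier, ShipID, WhID}, so the common attributes are not a superkey of either fragment. The join is lossy.

No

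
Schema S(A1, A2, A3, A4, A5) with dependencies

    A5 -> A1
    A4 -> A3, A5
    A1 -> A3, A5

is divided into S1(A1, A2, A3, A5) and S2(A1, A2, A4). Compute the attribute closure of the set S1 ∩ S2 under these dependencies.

S1 ∩ S2 = {A1, A2}.
A1 → A3, A5 applies, adding A3, A5
Closure: {A1, A2, A3, A5}.

A1, A2, A3, A5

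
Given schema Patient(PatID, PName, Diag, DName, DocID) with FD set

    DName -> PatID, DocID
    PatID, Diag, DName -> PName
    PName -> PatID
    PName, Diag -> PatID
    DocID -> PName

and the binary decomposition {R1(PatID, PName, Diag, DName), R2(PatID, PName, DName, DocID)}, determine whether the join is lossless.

Common attributes: R1 ∩ R2 = {PatID, PName, DName}.
Closure of {PatID, PName, DName}: DName → PatID, DocID applies, adding DocID. So (PatID, PName, DName)⁺ = {PatID, PName, DName, DocID}.
This closure contains every attribute of R2, so R1 ∩ R2 → R2. The join is lossless.

Yes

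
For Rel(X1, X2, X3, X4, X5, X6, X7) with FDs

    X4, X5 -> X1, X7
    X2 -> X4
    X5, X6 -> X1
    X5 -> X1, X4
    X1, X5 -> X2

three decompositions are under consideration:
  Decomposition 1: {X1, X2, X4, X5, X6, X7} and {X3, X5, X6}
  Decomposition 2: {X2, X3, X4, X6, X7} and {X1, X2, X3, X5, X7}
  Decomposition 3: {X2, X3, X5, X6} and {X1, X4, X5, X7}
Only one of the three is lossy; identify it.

Decomposition 1: common = {X5, X6}, closure = {X1, X2, X4, X5, X6, X7} → lossless.
Decomposition 2: common = {X2, X3, X7}, closure = {X2, X3, X4, X7} → lossy.
Decomposition 3: common = {X5}, closure = {X1, X2, X4, X5, X7} → lossless.

Decomposition 2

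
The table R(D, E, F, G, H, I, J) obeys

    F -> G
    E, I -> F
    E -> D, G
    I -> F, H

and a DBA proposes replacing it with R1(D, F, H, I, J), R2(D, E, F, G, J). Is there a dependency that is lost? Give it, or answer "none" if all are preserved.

none

F → G lies within R2.
E, I → F: restricted closure across fragments reaches F.
E → D, G lies within R2.
I → F, H lies within R1.
Every dependency is enforceable on the fragments, so the decomposition is dependency-preserving.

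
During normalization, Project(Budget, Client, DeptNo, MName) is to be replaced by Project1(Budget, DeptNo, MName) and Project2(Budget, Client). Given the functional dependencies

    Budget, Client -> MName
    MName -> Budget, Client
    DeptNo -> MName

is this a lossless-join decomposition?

Common attributes: Project1 ∩ Project2 = {Budget}.
No dependency enlarges {Budget}, so (Budget)⁺ = {Budget}.
The closure contains neither all of Project1 = {Budget, DeptNo, MName} nor all of Project2 = {Budget, Client}, so the common attributes are not a superkey of either fragment. The join is lossy.

No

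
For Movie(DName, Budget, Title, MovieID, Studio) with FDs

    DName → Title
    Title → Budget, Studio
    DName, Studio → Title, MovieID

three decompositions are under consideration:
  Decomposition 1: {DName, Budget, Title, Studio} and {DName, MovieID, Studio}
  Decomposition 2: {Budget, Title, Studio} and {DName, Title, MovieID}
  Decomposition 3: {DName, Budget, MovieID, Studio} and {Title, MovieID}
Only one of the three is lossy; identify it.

Decomposition 1: common = {DName, Studio}, closure = {DName, Budget, Title, MovieID, Studio} → lossless.
Decomposition 2: common = {Title}, closure = {Budget, Title, Studio} → lossless.
Decomposition 3: common = {MovieID}, closure = {MovieID} → lossy.

Decomposition 3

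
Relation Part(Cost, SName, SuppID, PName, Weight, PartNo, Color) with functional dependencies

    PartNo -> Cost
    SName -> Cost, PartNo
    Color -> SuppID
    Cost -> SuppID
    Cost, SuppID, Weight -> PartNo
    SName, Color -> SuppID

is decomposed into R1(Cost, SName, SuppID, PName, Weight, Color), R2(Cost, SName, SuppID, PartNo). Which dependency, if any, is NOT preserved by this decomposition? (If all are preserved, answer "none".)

Cost, SuppID, Weight -> PartNo

Check Cost, SuppID, Weight → PartNo: no single fragment contains all of {Cost, SuppID, Weight, PartNo}, and the restricted closure of {Cost, SuppID, Weight} across the fragments never reaches {PartNo}.
PartNo → Cost is preserved.
SName → Cost, PartNo is preserved.
Color → SuppID is preserved.
Cost → SuppID is preserved.
SName, Color → SuppID is preserved.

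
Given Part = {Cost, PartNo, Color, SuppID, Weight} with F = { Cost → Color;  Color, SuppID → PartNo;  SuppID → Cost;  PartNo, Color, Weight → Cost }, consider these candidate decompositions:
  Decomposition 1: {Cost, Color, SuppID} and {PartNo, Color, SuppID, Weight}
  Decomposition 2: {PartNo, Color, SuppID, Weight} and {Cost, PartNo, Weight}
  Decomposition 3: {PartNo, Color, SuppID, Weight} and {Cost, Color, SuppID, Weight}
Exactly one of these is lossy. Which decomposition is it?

Decomposition 2

Decomposition 1: common = {Color, SuppID}, closure = {Cost, PartNo, Color, SuppID} → lossless.
Decomposition 2: common = {PartNo, Weight}, closure = {PartNo, Weight} → lossy.
Decomposition 3: common = {Color, SuppID, Weight}, closure = {Cost, PartNo, Color, SuppID, Weight} → lossless.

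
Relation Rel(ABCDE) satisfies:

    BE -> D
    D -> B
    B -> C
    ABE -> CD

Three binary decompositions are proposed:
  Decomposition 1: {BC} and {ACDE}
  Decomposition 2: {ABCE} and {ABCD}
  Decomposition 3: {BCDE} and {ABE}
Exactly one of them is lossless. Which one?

Decomposition 3

Decomposition 1: common = {C}, closure = {C} → lossy.
Decomposition 2: common = {ABC}, closure = {ABC} → lossy.
Decomposition 3: common = {BE}, closure = {BCDE} → lossless.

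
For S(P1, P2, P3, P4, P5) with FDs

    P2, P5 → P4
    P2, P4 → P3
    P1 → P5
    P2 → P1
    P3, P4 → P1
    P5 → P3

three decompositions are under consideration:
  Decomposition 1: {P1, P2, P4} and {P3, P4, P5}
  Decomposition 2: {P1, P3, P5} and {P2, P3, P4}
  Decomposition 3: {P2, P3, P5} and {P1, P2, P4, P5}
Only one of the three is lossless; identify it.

Decomposition 1: common = {P4}, closure = {P4} → lossy.
Decomposition 2: common = {P3}, closure = {P3} → lossy.
Decomposition 3: common = {P2, P5}, closure = {P1, P2, P3, P4, P5} → lossless.

Decomposition 3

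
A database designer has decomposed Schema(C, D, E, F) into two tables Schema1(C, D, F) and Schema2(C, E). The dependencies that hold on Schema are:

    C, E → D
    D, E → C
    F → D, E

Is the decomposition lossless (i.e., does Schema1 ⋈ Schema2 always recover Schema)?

No

Common attributes: Schema1 ∩ Schema2 = {C}.
No dependency enlarges {C}, so (C)⁺ = {C}.
The closure contains neither all of Schema1 = {C, D, F} nor all of Schema2 = {C, E}, so the common attributes are not a superkey of either fragment. The join is lossy.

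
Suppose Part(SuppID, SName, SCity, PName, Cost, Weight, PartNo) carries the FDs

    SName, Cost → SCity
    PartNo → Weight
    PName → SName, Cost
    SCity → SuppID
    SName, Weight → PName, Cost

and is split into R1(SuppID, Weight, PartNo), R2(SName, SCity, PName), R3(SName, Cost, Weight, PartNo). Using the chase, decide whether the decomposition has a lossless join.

Chase test. Columns are SuppID, SName, SCity, PName, Cost, Weight, PartNo; row i has aⱼ where attribute j ∈ Ri, else bᵢⱼ.
Initial tableau (one row per fragment):
  row 1: a1 b12 b13 b14 b15 a6 a7
  row 2: b21 a2 a3 a4 b25 b26 b27
  row 3: b31 a2 b33 b34 a5 a6 a7
No row becomes fully distinguished — the join is lossy.

No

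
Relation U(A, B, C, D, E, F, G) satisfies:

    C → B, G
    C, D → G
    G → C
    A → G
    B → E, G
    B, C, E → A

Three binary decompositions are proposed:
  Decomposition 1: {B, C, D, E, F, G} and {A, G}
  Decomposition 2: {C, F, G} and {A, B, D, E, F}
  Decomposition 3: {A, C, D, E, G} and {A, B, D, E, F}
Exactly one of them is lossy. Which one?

Decomposition 2

Decomposition 1: common = {G}, closure = {A, B, C, E, G} → lossless.
Decomposition 2: common = {F}, closure = {F} → lossy.
Decomposition 3: common = {A, D, E}, closure = {A, B, C, D, E, G} → lossless.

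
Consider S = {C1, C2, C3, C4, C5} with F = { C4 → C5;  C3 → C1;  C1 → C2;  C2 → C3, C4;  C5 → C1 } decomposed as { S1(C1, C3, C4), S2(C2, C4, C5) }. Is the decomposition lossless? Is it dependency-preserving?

lossless and dependency-preserving

Lossless test: (C4)⁺ = {C1, C2, C3, C4, C5}, which contains all of one fragment — lossless.
Dependency preservation: C1 → C2; C2 → C3, C4; C5 → C1 are not contained in any single fragment, but the restricted closure of each left-hand side across the fragments still reaches the right-hand side; the remaining FDs each lie inside some fragment. All dependencies are preserved.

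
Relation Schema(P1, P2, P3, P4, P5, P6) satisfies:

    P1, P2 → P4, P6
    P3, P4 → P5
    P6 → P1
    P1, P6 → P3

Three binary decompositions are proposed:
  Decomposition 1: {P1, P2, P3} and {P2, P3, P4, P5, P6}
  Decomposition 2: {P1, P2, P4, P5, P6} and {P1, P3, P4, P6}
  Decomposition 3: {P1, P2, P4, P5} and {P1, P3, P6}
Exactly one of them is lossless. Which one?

Decomposition 1: common = {P2, P3}, closure = {P2, P3} → lossy.
Decomposition 2: common = {P1, P4, P6}, closure = {P1, P3, P4, P5, P6} → lossless.
Decomposition 3: common = {P1}, closure = {P1} → lossy.

Decomposition 2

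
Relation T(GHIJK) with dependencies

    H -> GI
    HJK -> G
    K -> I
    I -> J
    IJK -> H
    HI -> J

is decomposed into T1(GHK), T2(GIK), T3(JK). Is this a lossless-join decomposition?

Yes

Chase test. Columns are GHIJK; row i has aⱼ where attribute j ∈ Ti, else bᵢⱼ.
Initial tableau (one row per fragment):
  row 1: a1 a2 b13 b14 a5
  row 2: a1 b22 a3 b24 a5
  row 3: b31 b32 b33 a4 a5
Rows 1 and 2 agree on K; apply K→I and equate their I entries.
Rows 1 and 3 agree on K; apply K→I and equate their I entries.
Rows 1 and 2 agree on I; apply I→J and equate their J entries.
Rows 1 and 3 agree on I; apply I→J and equate their J entries.
Rows 1 and 2 agree on IJK; apply IJK→H and equate their H entries.
Rows 1 and 3 agree on IJK; apply IJK→H and equate their H entries.
Rows 1 and 3 agree on H; apply H→GI and equate their GI entries.
Row 1 is now all distinguished symbols — the join is lossless.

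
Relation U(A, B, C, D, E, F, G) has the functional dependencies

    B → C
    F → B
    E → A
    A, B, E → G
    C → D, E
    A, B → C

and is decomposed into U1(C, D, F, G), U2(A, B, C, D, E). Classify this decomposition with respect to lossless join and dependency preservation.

Lossless test: (C, D)⁺ = {A, C, D, E}, which is a superkey of neither fragment — lossy.
Dependency preservation: the restricted closure of {F} across the fragments never reaches {B}, so F → B cannot be enforced without a join — not preserved.

lossy and not dependency-preserving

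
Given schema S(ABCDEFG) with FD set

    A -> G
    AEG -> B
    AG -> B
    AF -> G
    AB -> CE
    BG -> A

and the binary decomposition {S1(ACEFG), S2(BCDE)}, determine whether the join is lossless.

Common attributes: S1 ∩ S2 = {CE}.
No dependency enlarges {CE}, so (CE)⁺ = {CE}.
The closure contains neither all of S1 = {ACEFG} nor all of S2 = {BCDE}, so the common attributes are not a superkey of either fragment. The join is lossy.

No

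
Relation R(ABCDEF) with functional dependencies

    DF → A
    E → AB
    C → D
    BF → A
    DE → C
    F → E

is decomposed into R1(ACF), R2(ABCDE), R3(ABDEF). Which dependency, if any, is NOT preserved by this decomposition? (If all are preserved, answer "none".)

DF → A lies within R3.
E → AB lies within R2.
C → D lies within R2.
BF → A lies within R3.
DE → C lies within R2.
F → E lies within R3.
Every dependency is enforceable on the fragments, so the decomposition is dependency-preserving.

none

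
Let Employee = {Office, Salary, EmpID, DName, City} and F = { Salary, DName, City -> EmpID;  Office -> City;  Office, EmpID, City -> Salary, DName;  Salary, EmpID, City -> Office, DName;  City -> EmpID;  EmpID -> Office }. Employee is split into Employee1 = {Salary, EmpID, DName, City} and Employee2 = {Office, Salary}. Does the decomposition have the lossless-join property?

No

Common attributes: Employee1 ∩ Employee2 = {Salary}.
No dependency enlarges {Salary}, so (Salary)⁺ = {Salary}.
The closure contains neither all of Employee1 = {Salary, EmpID, DName, City} nor all of Employee2 = {Office, Salary}, so the common attributes are not a superkey of either fragment. The join is lossy.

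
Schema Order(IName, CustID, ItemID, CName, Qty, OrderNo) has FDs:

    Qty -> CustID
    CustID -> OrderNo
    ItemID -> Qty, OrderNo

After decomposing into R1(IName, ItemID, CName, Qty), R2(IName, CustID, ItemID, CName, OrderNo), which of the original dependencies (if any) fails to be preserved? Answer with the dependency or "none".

Qty -> CustID

Check Qty → CustID: no single fragment contains all of {CustID, Qty}, and the restricted closure of {Qty} across the fragments never reaches {CustID}.
CustID → OrderNo is preserved.
ItemID → Qty, OrderNo is preserved.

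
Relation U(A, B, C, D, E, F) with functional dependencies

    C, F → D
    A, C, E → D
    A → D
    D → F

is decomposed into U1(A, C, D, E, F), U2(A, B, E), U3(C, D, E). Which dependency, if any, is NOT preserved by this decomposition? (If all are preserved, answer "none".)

none

C, F → D lies within U1.
A, C, E → D lies within U1.
A → D lies within U1.
D → F lies within U1.
Every dependency is enforceable on the fragments, so the decomposition is dependency-preserving.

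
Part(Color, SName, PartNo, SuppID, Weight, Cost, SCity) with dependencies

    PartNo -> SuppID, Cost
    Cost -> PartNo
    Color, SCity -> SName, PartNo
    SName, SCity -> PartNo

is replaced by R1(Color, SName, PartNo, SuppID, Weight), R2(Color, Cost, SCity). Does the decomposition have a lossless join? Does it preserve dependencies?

Lossless test: (Color)⁺ = {Color}, which is a superkey of neither fragment — lossy.
Dependency preservation: the restricted closure of {PartNo} across the fragments never reaches {SuppID, Cost}, so PartNo → SuppID, Cost cannot be enforced without a join — not preserved.

lossy and not dependency-preserving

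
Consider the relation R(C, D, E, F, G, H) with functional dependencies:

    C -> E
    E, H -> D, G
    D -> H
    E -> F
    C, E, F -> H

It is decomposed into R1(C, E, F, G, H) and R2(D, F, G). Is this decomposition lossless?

No

Common attributes: R1 ∩ R2 = {F, G}.
No dependency enlarges {F, G}, so (F, G)⁺ = {F, G}.
The closure contains neither all of R1 = {C, E, F, G, H} nor all of R2 = {D, F, G}, so the common attributes are not a superkey of either fragment. The join is lossy.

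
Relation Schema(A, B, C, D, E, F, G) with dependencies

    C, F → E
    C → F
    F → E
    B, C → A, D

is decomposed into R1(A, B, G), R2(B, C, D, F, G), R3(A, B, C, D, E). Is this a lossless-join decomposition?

Chase test. Columns are A, B, C, D, E, F, G; row i has aⱼ where attribute j ∈ Ri, else bᵢⱼ.
Initial tableau (one row per fragment):
  row 1: a1 a2 b13 b14 b15 b16 a7
  row 2: b21 a2 a3 a4 b25 a6 a7
  row 3: a1 a2 a3 a4 a5 b36 b37
Rows 2 and 3 agree on C; apply C→F and equate their F entries.
Rows 2 and 3 agree on F; apply F→E and equate their E entries.
Rows 2 and 3 agree on B, C; apply B, C→A, D and equate their A, D entries.
Row 2 is now all distinguished symbols — the join is lossless.

Yes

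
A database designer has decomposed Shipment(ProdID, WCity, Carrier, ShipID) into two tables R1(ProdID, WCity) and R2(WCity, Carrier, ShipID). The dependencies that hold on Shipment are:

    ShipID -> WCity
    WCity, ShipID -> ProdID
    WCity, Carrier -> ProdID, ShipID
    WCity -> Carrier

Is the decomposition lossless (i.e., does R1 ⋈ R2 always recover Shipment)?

Common attributes: R1 ∩ R2 = {WCity}.
Closure of {WCity}: WCity → Carrier applies, adding Carrier; WCity, Carrier → ProdID, ShipID applies, adding ProdID, ShipID. So (WCity)⁺ = {ProdID, WCity, Carrier, ShipID}.
This closure contains every attribute of R1, so R1 ∩ R2 → R1. The join is lossless.

Yes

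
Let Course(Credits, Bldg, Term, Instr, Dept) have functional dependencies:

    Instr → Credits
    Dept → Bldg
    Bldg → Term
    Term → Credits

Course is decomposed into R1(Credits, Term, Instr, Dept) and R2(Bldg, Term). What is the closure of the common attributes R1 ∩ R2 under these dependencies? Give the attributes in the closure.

R1 ∩ R2 = {Term}.
Term → Credits applies, adding Credits
Closure: {Credits, Term}.

Credits, Term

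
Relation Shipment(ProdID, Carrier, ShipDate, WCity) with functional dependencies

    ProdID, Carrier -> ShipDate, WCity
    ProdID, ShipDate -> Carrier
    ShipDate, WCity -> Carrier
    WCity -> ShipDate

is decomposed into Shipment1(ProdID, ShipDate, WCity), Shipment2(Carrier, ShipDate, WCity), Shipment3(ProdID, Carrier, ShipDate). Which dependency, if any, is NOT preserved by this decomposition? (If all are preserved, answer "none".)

none

ProdID, Carrier → ShipDate, WCity: restricted closure across fragments reaches ShipDate, WCity.
ProdID, ShipDate → Carrier lies within Shipment3.
ShipDate, WCity → Carrier lies within Shipment2.
WCity → ShipDate lies within Shipment1.
Every dependency is enforceable on the fragments, so the decomposition is dependency-preserving.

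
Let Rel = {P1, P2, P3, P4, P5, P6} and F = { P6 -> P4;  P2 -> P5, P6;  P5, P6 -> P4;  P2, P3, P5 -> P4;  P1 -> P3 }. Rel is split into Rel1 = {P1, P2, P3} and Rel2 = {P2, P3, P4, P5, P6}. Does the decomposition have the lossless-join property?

Common attributes: Rel1 ∩ Rel2 = {P2, P3}.
Closure of {P2, P3}: P2 → P5, P6 applies, adding P5, P6; P5, P6 → P4 applies, adding P4. So (P2, P3)⁺ = {P2, P3, P4, P5, P6}.
This closure contains every attribute of Rel2, so Rel1 ∩ Rel2 → Rel2. The join is lossless.

Yes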